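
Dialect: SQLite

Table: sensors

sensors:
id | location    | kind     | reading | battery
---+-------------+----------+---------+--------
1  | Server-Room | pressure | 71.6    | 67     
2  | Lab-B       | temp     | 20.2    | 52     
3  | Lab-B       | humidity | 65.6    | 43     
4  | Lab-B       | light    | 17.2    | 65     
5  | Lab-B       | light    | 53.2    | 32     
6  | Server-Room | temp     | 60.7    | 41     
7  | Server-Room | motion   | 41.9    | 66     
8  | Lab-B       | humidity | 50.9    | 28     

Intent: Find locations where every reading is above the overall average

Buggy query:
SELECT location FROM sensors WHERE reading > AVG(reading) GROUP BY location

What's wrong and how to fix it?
Bug: AVG() is an aggregate; it can't sit directly in WHERE

Fix: Compute the overall average in a scalar subquery and compare each group's MIN against it in HAVING

Corrected query:
SELECT location FROM sensors GROUP BY location HAVING MIN(reading) > (SELECT AVG(reading) FROM sensors)

Result:
(no rows)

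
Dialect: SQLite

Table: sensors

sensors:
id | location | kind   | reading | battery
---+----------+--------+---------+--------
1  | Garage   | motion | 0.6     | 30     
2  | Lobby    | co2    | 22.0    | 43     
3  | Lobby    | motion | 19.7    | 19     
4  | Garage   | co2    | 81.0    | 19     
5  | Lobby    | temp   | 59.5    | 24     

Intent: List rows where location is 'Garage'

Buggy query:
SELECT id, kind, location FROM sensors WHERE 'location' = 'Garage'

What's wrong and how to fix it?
Bug: 'location' in single quotes is a string literal, not the column; the comparison is literal-vs-literal and never true

Fix: Reference the column as location without single quotes

Corrected query:
SELECT id, kind, location FROM sensors WHERE location = 'Garage'

Result:
id | kind   | location
---+--------+---------
1  | motion | Garage  
4  | co2    | Garage  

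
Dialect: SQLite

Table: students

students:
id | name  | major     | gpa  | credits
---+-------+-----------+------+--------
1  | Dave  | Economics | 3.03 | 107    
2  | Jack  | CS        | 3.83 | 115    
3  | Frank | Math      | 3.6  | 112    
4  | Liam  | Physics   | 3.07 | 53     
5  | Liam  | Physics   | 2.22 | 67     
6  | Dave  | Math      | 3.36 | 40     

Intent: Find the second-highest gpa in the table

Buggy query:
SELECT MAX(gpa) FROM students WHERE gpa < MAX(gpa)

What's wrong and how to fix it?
Bug: MAX(gpa) on the right of the comparison is an aggregate-in-WHERE error

Fix: Put the inner MAX in a scalar subquery

Corrected query:
SELECT MAX(gpa) FROM students WHERE gpa < (SELECT MAX(gpa) FROM students)

Result:
MAX(gpa)
--------
3.6     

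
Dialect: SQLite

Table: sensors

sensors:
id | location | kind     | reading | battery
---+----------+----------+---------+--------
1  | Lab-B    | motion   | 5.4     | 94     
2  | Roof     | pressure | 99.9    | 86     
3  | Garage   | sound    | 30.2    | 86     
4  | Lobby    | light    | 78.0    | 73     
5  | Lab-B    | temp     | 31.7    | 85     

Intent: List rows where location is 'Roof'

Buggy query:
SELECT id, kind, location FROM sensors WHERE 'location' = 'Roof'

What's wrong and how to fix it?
Bug: Single quotes denote string literals in SQL; the column name is being compared as a constant string

Fix: Reference the column as location without single quotes

Corrected query:
SELECT id, kind, location FROM sensors WHERE location = 'Roof'

Result:
id | kind     | location
---+----------+---------
2  | pressure | Roof    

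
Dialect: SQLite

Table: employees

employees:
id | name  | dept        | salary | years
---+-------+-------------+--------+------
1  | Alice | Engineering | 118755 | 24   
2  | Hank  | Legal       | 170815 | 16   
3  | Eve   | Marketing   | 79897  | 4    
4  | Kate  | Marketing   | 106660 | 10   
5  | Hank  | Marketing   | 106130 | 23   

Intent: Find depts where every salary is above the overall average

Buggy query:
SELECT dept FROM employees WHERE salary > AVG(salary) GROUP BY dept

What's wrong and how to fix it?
Bug: WHERE evaluates per row before aggregation, so AVG() is unavailable

Fix: Use a subquery for AVG and a HAVING MIN(...) filter so the condition holds for every row in the group

Corrected query:
SELECT dept FROM employees GROUP BY dept HAVING MIN(salary) > (SELECT AVG(salary) FROM employees)

Result:
dept       
-----------
Engineering
Legal      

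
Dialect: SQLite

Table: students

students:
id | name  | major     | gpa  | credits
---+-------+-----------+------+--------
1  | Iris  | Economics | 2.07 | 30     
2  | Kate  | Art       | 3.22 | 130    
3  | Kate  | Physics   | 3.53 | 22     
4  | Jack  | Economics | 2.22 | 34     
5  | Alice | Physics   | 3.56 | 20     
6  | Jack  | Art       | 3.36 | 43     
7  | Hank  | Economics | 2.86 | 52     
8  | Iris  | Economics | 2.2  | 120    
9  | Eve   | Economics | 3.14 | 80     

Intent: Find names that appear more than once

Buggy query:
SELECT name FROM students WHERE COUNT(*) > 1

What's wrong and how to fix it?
Bug: WHERE can't reference COUNT(*); aggregates are computed after WHERE

Fix: GROUP BY name, then filter groups with HAVING COUNT(*) > 1

Corrected query:
SELECT name FROM students GROUP BY name HAVING COUNT(*) > 1

Result:
name
----
Iris
Jack
Kate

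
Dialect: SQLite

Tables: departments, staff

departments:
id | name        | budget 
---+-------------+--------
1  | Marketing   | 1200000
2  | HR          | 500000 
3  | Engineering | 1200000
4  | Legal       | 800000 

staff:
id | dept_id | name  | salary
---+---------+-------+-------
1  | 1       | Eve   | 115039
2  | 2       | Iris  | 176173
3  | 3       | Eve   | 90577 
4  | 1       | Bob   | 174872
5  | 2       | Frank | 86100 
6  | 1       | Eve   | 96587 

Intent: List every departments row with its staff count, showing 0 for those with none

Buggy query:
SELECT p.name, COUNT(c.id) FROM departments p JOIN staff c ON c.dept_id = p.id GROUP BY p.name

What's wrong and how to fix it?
Bug: INNER JOIN drops departments rows that have no matching staff rows

Fix: Use LEFT JOIN so parents without children still appear (COUNT(c.id) gives 0)

Corrected query:
SELECT p.name, COUNT(c.id) FROM departments p LEFT JOIN staff c ON c.dept_id = p.id GROUP BY p.name

Result:
name        | COUNT(c.id)
------------+------------
Engineering | 1          
HR          | 2          
Legal       | 0          
Marketing   | 3          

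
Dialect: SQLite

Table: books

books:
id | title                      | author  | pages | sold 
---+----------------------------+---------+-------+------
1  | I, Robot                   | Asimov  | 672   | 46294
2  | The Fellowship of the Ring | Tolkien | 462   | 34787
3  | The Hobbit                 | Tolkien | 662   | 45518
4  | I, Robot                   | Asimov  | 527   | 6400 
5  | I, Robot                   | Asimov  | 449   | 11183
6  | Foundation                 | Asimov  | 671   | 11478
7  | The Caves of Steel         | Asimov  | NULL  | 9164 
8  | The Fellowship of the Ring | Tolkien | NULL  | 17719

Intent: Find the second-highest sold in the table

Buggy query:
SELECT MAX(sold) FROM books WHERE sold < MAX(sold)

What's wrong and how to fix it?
Bug: MAX(sold) on the right of the comparison is an aggregate-in-WHERE error

Fix: Compute the overall MAX in a subquery, then take MAX of rows below it

Corrected query:
SELECT MAX(sold) FROM books WHERE sold < (SELECT MAX(sold) FROM books)

Result:
MAX(sold)
---------
45518    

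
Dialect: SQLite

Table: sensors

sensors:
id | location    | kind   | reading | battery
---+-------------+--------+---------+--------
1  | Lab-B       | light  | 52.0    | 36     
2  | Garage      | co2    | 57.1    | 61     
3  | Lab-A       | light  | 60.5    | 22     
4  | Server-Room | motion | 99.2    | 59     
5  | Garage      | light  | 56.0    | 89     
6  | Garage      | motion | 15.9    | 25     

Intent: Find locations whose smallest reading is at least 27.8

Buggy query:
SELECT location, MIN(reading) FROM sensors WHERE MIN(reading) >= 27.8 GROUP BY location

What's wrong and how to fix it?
Bug: Aggregates like MIN are computed per group after WHERE runs

Fix: Use HAVING for the per-group MIN condition

Corrected query:
SELECT location, MIN(reading) FROM sensors GROUP BY location HAVING MIN(reading) >= 27.8

Result:
location    | MIN(reading)
------------+-------------
Lab-A       | 60.5        
Lab-B       | 52          
Server-Room | 99.2        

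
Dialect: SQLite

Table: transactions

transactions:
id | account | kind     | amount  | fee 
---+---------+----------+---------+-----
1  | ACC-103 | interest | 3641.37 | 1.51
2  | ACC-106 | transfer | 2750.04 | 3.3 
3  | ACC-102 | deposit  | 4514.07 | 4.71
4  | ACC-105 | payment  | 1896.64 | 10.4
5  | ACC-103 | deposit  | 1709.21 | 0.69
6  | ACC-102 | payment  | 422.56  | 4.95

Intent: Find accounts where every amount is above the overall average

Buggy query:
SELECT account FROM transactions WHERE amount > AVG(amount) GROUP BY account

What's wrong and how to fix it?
Bug: AVG() is an aggregate; it can't sit directly in WHERE

Fix: Use a subquery for AVG and a HAVING MIN(...) filter so the condition holds for every row in the group

Corrected query:
SELECT account FROM transactions GROUP BY account HAVING MIN(amount) > (SELECT AVG(amount) FROM transactions)

Result:
account
-------
ACC-106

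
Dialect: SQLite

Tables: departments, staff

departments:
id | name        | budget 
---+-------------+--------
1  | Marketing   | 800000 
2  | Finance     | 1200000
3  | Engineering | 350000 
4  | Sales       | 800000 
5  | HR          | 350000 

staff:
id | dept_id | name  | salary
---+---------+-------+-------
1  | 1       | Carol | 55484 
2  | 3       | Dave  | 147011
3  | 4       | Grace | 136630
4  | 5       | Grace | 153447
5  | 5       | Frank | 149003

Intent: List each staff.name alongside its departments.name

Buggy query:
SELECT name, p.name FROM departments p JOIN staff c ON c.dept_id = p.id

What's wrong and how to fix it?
Bug: Both tables have a 'name' column; the unqualified reference is ambiguous

Fix: Qualify the column with its table alias (c.name)

Corrected query:
SELECT c.name, p.name FROM departments p JOIN staff c ON c.dept_id = p.id

Result:
name  | name       
------+------------
Carol | Marketing  
Dave  | Engineering
Grace | Sales      
Grace | HR         
Frank | HR         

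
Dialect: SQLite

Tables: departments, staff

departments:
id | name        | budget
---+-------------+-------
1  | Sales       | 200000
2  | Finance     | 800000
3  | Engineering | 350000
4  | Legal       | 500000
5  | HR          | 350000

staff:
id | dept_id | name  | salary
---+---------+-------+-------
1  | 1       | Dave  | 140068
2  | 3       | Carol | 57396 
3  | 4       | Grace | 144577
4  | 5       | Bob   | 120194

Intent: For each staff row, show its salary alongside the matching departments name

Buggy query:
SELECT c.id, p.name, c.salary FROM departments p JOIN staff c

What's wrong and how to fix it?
Bug: JOIN with no ON clause produces a cartesian product; every staff row pairs with every departments row

Fix: Add ON c.dept_id = p.id to the JOIN

Corrected query:
SELECT c.id, p.name, c.salary FROM departments p JOIN staff c ON c.dept_id = p.id

Result:
id | name        | salary
---+-------------+-------
1  | Sales       | 140068
2  | Engineering | 57396 
3  | Legal       | 144577
4  | HR          | 120194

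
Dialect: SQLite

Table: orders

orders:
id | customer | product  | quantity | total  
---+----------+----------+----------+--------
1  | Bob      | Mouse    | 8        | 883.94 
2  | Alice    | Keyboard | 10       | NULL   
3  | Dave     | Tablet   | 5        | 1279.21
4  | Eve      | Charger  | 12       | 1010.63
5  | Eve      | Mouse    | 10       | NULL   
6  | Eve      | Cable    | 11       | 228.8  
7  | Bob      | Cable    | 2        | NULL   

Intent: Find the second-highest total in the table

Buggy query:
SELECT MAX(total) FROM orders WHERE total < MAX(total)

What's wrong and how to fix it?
Bug: The inner MAX is an aggregate inside WHERE, which is not allowed

Fix: Compute the overall MAX in a subquery, then take MAX of rows below it

Corrected query:
SELECT MAX(total) FROM orders WHERE total < (SELECT MAX(total) FROM orders)

Result:
MAX(total)
----------
1010.63   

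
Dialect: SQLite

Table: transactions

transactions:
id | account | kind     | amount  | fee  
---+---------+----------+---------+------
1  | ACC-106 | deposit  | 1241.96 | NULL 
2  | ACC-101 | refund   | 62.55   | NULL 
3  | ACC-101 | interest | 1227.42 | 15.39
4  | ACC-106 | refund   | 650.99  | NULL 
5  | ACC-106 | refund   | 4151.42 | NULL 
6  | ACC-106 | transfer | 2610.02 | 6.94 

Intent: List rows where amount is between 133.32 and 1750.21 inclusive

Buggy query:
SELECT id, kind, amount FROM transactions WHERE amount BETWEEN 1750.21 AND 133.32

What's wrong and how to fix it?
Bug: The bounds are reversed; BETWEEN a AND b requires a <= b to match anything

Fix: Write BETWEEN 133.32 AND 1750.21

Corrected query:
SELECT id, kind, amount FROM transactions WHERE amount BETWEEN 133.32 AND 1750.21

Result:
id | kind     | amount 
---+----------+--------
1  | deposit  | 1241.96
3  | interest | 1227.42
4  | refund   | 650.99 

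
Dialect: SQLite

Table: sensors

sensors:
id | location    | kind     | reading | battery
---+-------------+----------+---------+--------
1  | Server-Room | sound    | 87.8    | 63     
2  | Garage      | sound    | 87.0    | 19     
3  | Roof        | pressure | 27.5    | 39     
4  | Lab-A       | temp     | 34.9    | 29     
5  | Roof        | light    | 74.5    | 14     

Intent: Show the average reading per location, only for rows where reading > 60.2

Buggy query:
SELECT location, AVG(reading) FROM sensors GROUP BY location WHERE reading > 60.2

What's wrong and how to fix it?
Bug: WHERE cannot follow GROUP BY

Fix: Move the WHERE clause before GROUP BY

Corrected query:
SELECT location, AVG(reading) FROM sensors WHERE reading > 60.2 GROUP BY location

Result:
location    | AVG(reading)
------------+-------------
Garage      | 87          
Roof        | 74.5        
Server-Room | 87.8        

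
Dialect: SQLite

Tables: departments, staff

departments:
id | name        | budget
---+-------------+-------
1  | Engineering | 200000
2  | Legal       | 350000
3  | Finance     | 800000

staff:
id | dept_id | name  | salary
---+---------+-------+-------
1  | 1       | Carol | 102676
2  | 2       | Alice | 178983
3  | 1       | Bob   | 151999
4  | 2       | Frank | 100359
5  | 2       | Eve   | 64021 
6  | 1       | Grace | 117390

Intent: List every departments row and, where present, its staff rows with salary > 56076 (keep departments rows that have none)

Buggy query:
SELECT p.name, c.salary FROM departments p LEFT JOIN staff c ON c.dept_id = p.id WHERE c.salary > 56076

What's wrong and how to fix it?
Bug: A WHERE condition on the right-hand table after LEFT JOIN drops unmatched parents

Fix: Put 'c.salary > 56076' in the JOIN's ON clause instead of WHERE

Corrected query:
SELECT p.name, c.salary FROM departments p LEFT JOIN staff c ON c.dept_id = p.id AND c.salary > 56076

Result:
name        | salary
------------+-------
Engineering | 102676
Engineering | 117390
Engineering | 151999
Legal       | 64021 
Legal       | 100359
Legal       | 178983
Finance     | NULL  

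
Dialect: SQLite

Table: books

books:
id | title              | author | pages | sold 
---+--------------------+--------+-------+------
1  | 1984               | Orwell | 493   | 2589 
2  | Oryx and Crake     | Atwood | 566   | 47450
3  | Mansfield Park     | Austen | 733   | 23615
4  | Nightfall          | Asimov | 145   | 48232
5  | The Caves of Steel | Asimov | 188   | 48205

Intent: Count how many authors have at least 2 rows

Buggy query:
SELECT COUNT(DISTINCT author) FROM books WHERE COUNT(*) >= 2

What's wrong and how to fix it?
Bug: WHERE filters individual rows, not groups, so a group-level COUNT is invalid there

Fix: Group first with HAVING COUNT(*) >= 2, then COUNT the resulting groups

Corrected query:
SELECT COUNT(*) FROM (SELECT author FROM books GROUP BY author HAVING COUNT(*) >= 2)

Result:
COUNT(*)
--------
1       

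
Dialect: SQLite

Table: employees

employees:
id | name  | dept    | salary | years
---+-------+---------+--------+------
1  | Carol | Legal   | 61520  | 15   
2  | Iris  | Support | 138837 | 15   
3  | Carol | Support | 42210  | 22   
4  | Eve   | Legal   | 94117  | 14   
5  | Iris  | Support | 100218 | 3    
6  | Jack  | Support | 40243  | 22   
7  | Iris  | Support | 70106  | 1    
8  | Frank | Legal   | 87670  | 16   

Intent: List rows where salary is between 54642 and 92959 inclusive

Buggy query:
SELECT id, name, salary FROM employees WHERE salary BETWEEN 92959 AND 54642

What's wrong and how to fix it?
Bug: The bounds are reversed; BETWEEN a AND b requires a <= b to match anything

Fix: Write BETWEEN 54642 AND 92959

Corrected query:
SELECT id, name, salary FROM employees WHERE salary BETWEEN 54642 AND 92959

Result:
id | name  | salary
---+-------+-------
1  | Carol | 61520 
7  | Iris  | 70106 
8  | Frank | 87670 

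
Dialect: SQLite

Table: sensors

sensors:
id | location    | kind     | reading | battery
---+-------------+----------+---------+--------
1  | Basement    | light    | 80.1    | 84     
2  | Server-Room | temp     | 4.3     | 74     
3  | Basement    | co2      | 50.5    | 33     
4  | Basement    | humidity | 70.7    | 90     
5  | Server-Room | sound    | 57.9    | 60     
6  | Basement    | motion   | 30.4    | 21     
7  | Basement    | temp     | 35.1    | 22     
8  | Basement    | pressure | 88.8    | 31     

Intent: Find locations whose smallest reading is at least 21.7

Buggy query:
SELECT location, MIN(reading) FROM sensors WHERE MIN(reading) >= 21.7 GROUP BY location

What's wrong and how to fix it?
Bug: Aggregates like MIN are computed per group after WHERE runs

Fix: Use HAVING for the per-group MIN condition

Corrected query:
SELECT location, MIN(reading) FROM sensors GROUP BY location HAVING MIN(reading) >= 21.7

Result:
location | MIN(reading)
---------+-------------
Basement | 30.4        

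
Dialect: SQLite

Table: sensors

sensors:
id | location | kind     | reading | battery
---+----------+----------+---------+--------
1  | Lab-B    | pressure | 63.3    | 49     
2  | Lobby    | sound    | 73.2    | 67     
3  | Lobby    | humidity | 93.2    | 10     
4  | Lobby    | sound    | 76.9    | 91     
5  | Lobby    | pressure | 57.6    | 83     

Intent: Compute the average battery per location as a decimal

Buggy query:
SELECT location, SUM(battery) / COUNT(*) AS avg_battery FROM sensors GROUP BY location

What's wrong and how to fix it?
Bug: SUM(battery) and COUNT(*) are both integers; the division truncates the fractional part

Fix: Multiply by 1.0 (or CAST to REAL) to force floating-point division

Corrected query:
SELECT location, SUM(battery) * 1.0 / COUNT(*) AS avg_battery FROM sensors GROUP BY location

Result:
location | avg_battery
---------+------------
Lab-B    | 49         
Lobby    | 62.75      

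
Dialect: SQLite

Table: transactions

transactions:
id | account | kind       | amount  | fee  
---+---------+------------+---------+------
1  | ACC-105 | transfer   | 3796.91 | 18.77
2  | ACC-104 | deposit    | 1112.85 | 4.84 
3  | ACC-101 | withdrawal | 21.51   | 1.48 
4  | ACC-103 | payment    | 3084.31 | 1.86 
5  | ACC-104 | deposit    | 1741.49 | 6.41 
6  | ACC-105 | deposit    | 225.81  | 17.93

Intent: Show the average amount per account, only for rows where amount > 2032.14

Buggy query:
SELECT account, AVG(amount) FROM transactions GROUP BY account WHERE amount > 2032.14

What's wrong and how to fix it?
Bug: Row-level WHERE must come before GROUP BY in the clause order

Fix: Move the WHERE clause before GROUP BY

Corrected query:
SELECT account, AVG(amount) FROM transactions WHERE amount > 2032.14 GROUP BY account

Result:
account | AVG(amount)
--------+------------
ACC-103 | 3084.31    
ACC-105 | 3796.91    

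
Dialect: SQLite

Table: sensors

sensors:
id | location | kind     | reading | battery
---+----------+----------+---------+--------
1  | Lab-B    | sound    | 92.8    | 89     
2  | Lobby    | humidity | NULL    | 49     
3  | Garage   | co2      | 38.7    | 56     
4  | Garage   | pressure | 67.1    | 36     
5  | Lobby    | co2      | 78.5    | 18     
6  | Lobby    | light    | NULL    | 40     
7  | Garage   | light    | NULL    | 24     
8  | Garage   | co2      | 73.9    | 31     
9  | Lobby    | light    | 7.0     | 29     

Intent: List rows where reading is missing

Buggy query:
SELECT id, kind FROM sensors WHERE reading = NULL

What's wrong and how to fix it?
Bug: Comparing to NULL with '=' never matches; NULL = NULL is unknown, not true

Fix: Replace '= NULL' with 'IS NULL'

Corrected query:
SELECT id, kind FROM sensors WHERE reading IS NULL

Result:
id | kind    
---+---------
2  | humidity
6  | light   
7  | light   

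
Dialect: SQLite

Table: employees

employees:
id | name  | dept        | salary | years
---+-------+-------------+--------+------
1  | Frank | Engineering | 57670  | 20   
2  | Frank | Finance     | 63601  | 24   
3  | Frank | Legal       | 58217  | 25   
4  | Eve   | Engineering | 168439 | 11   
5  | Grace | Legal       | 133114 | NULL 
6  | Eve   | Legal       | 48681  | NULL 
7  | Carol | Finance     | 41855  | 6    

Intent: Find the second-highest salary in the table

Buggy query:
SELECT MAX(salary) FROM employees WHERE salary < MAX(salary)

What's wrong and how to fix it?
Bug: The inner MAX is an aggregate inside WHERE, which is not allowed

Fix: Compute the overall MAX in a subquery, then take MAX of rows below it

Corrected query:
SELECT MAX(salary) FROM employees WHERE salary < (SELECT MAX(salary) FROM employees)

Result:
MAX(salary)
-----------
133114     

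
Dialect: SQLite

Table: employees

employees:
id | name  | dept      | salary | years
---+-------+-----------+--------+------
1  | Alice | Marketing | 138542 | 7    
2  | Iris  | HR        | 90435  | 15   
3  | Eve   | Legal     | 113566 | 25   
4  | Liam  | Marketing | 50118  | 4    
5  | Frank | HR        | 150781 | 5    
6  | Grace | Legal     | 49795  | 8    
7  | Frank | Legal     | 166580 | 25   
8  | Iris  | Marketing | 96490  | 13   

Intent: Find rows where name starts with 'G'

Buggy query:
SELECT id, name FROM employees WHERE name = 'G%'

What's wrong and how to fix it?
Bug: '=' compares the literal string including the % character; pattern matching needs LIKE

Fix: Replace '=' with LIKE so 'G%' is treated as a pattern

Corrected query:
SELECT id, name FROM employees WHERE name LIKE 'G%'

Result:
id | name 
---+------
6  | Grace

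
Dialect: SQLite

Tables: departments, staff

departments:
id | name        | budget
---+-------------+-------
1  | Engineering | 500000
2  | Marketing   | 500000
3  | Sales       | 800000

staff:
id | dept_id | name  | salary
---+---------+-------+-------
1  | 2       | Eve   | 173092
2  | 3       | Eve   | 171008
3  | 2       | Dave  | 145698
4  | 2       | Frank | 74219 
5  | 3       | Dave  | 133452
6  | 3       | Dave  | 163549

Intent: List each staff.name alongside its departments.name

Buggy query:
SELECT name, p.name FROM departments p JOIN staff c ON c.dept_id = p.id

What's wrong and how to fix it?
Bug: 'name' exists in both joined tables, so the database can't tell which one is meant

Fix: Prefix ambiguous columns with the table alias

Corrected query:
SELECT c.name, p.name FROM departments p JOIN staff c ON c.dept_id = p.id

Result:
name  | name     
------+----------
Eve   | Marketing
Eve   | Sales    
Dave  | Marketing
Frank | Marketing
Dave  | Sales    
Dave  | Sales    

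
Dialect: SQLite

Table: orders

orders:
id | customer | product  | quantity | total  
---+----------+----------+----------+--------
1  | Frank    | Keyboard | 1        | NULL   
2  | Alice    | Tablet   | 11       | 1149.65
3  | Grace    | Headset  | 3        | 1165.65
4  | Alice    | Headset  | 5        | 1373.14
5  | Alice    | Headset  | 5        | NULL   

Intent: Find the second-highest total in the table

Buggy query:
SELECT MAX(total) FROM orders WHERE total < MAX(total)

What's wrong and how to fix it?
Bug: MAX(total) on the right of the comparison is an aggregate-in-WHERE error

Fix: Compute the overall MAX in a subquery, then take MAX of rows below it

Corrected query:
SELECT MAX(total) FROM orders WHERE total < (SELECT MAX(total) FROM orders)

Result:
MAX(total)
----------
1165.65   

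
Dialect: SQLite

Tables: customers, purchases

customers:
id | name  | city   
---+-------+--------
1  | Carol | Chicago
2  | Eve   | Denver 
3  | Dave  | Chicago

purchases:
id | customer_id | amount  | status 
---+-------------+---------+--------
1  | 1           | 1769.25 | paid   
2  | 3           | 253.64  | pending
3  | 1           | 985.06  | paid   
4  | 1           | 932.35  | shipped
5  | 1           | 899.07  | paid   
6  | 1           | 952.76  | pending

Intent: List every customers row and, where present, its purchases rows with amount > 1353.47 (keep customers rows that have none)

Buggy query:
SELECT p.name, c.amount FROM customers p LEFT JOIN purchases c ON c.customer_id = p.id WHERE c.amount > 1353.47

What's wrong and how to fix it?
Bug: A WHERE condition on the right-hand table after LEFT JOIN drops unmatched parents

Fix: Put 'c.amount > 1353.47' in the JOIN's ON clause instead of WHERE

Corrected query:
SELECT p.name, c.amount FROM customers p LEFT JOIN purchases c ON c.customer_id = p.id AND c.amount > 1353.47

Result:
name  | amount 
------+--------
Carol | 1769.25
Eve   | NULL   
Dave  | NULL   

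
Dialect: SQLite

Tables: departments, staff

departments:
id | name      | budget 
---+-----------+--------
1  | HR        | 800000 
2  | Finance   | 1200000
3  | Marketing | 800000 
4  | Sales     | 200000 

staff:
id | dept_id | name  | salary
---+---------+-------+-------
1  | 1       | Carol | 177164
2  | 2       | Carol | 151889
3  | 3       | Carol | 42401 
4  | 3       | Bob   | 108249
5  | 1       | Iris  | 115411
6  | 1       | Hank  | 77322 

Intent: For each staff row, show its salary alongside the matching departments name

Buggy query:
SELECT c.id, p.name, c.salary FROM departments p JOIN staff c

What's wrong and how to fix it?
Bug: JOIN with no ON clause produces a cartesian product; every staff row pairs with every departments row

Fix: Add ON c.dept_id = p.id to the JOIN

Corrected query:
SELECT c.id, p.name, c.salary FROM departments p JOIN staff c ON c.dept_id = p.id

Result:
id | name      | salary
---+-----------+-------
1  | HR        | 177164
2  | Finance   | 151889
3  | Marketing | 42401 
4  | Marketing | 108249
5  | HR        | 115411
6  | HR        | 77322 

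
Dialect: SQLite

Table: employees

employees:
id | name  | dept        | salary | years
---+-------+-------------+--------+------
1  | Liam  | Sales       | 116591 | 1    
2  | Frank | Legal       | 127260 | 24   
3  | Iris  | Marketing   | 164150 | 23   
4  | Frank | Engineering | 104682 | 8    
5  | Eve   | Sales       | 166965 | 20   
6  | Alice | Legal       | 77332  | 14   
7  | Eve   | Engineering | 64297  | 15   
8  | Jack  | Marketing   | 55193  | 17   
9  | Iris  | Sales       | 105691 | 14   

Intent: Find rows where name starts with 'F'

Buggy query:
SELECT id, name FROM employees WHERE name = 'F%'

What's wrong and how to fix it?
Bug: Wildcards only work with LIKE; '=' treats '%' as a literal character

Fix: Replace '=' with LIKE so 'F%' is treated as a pattern

Corrected query:
SELECT id, name FROM employees WHERE name LIKE 'F%'

Result:
id | name 
---+------
2  | Frank
4  | Frank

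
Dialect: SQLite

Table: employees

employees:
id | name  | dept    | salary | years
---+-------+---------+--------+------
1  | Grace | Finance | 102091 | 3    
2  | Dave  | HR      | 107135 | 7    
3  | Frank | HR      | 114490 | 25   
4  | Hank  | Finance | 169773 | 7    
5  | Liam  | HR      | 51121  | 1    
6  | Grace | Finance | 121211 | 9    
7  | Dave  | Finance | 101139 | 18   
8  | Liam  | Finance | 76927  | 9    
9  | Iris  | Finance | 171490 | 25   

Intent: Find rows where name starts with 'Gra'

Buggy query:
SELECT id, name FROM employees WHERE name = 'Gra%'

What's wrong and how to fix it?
Bug: Wildcards only work with LIKE; '=' treats '%' as a literal character

Fix: Replace '=' with LIKE so 'Gra%' is treated as a pattern

Corrected query:
SELECT id, name FROM employees WHERE name LIKE 'Gra%'

Result:
id | name 
---+------
1  | Grace
6  | Grace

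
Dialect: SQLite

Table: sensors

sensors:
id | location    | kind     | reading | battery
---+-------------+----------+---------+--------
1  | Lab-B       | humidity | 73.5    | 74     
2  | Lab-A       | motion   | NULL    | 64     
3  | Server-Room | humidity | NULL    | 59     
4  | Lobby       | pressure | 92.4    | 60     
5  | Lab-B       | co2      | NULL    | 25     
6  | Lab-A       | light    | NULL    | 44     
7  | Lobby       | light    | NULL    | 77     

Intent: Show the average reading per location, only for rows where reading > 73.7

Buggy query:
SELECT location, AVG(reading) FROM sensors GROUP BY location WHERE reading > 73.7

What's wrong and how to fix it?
Bug: WHERE cannot follow GROUP BY

Fix: Place WHERE between FROM and GROUP BY

Corrected query:
SELECT location, AVG(reading) FROM sensors WHERE reading > 73.7 GROUP BY location

Result:
location | AVG(reading)
---------+-------------
Lobby    | 92.4        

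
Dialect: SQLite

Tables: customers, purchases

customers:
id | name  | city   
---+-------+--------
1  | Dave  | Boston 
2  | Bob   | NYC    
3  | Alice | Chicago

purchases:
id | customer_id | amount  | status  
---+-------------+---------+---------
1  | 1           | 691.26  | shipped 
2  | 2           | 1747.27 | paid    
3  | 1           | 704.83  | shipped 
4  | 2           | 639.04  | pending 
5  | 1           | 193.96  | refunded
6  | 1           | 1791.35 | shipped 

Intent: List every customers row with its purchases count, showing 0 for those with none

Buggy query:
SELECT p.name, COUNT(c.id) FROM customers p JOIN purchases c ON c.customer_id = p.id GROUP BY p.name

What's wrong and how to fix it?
Bug: INNER JOIN drops customers rows that have no matching purchases rows

Fix: Switch to LEFT JOIN to retain unmatched parent rows

Corrected query:
SELECT p.name, COUNT(c.id) FROM customers p LEFT JOIN purchases c ON c.customer_id = p.id GROUP BY p.name

Result:
name  | COUNT(c.id)
------+------------
Alice | 0          
Bob   | 2          
Dave  | 4          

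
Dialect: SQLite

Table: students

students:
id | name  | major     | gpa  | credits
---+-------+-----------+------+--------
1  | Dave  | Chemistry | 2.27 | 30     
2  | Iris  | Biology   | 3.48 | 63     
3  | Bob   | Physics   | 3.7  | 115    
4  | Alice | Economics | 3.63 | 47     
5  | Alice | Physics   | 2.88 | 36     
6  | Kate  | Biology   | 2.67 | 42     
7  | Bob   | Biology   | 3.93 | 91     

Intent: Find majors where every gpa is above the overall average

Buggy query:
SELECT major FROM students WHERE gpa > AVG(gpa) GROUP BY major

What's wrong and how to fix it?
Bug: AVG() is an aggregate; it can't sit directly in WHERE

Fix: Use a subquery for AVG and a HAVING MIN(...) filter so the condition holds for every row in the group

Corrected query:
SELECT major FROM students GROUP BY major HAVING MIN(gpa) > (SELECT AVG(gpa) FROM students)

Result:
major    
---------
Economics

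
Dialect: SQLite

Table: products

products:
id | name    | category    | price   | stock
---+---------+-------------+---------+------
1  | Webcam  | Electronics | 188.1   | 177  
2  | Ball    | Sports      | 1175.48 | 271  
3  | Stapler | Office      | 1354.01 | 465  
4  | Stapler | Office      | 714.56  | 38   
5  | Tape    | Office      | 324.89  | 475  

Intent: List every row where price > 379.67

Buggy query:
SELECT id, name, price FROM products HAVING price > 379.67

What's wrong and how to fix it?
Bug: HAVING filters the output of aggregation, but this query has no GROUP BY and no aggregate functions, so SQLite rejects it (HAVING clause on a non-aggregate query); the condition here is per row

Fix: Replace HAVING with WHERE since the condition applies to individual rows

Corrected query:
SELECT id, name, price FROM products WHERE price > 379.67

Result:
id | name    | price  
---+---------+--------
2  | Ball    | 1175.48
3  | Stapler | 1354.01
4  | Stapler | 714.56 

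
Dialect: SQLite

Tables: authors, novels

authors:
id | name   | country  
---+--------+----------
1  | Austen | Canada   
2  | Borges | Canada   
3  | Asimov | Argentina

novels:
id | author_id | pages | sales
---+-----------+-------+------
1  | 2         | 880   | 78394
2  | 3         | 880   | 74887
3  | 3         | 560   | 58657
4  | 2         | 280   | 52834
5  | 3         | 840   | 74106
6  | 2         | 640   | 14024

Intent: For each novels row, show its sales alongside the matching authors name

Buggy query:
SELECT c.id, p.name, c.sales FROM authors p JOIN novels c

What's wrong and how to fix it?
Bug: JOIN with no ON clause produces a cartesian product; every novels row pairs with every authors row

Fix: Add ON c.author_id = p.id to the JOIN

Corrected query:
SELECT c.id, p.name, c.sales FROM authors p JOIN novels c ON c.author_id = p.id

Result:
id | name   | sales
---+--------+------
1  | Borges | 78394
2  | Asimov | 74887
3  | Asimov | 58657
4  | Borges | 52834
5  | Asimov | 74106
6  | Borges | 14024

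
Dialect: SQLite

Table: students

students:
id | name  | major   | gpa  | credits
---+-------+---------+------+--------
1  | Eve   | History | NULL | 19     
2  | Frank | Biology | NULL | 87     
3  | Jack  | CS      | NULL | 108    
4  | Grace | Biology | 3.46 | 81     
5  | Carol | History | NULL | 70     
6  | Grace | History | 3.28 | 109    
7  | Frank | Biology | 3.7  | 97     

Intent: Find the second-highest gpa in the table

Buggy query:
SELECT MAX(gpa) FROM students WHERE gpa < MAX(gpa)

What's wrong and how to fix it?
Bug: MAX(gpa) on the right of the comparison is an aggregate-in-WHERE error

Fix: Put the inner MAX in a scalar subquery

Corrected query:
SELECT MAX(gpa) FROM students WHERE gpa < (SELECT MAX(gpa) FROM students)

Result:
MAX(gpa)
--------
3.46    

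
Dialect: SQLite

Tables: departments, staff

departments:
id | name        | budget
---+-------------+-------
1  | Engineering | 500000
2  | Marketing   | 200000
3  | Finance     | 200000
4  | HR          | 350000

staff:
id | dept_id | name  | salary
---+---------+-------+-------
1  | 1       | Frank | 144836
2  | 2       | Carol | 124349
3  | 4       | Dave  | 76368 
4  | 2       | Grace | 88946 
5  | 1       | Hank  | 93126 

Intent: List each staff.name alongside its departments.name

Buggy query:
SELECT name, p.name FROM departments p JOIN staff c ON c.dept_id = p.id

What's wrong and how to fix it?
Bug: Both tables have a 'name' column; the unqualified reference is ambiguous

Fix: Prefix ambiguous columns with the table alias

Corrected query:
SELECT c.name, p.name FROM departments p JOIN staff c ON c.dept_id = p.id

Result:
name  | name       
------+------------
Frank | Engineering
Carol | Marketing  
Dave  | HR         
Grace | Marketing  
Hank  | Engineering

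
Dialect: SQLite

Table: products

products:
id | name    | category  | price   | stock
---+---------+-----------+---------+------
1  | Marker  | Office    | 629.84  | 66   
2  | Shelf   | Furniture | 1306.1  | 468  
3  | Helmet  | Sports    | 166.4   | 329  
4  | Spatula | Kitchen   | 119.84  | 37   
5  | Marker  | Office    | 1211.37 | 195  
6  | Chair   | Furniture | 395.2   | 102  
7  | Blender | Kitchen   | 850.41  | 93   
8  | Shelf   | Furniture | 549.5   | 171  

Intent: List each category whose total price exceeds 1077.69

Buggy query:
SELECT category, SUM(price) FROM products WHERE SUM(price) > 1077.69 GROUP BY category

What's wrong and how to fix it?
Bug: WHERE runs before GROUP BY, so aggregates aren't available there

Fix: Move the aggregate condition to a HAVING clause

Corrected query:
SELECT category, SUM(price) FROM products GROUP BY category HAVING SUM(price) > 1077.69

Result:
category  | SUM(price)
----------+-----------
Furniture | 2250.8    
Office    | 1841.21   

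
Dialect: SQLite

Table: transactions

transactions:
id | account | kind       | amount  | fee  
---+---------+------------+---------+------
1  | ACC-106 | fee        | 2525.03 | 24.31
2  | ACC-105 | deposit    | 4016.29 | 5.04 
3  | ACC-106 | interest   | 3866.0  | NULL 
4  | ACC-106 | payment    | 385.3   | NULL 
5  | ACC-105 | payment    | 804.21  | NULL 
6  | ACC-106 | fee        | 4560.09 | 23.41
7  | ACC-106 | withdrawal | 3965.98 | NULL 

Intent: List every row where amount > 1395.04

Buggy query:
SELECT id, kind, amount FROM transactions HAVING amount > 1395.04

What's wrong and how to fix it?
Bug: This is a non-aggregate query (no GROUP BY, no aggregates), so in SQLite the HAVING clause is invalid here; a row-level condition belongs in WHERE

Fix: Replace HAVING with WHERE since the condition applies to individual rows

Corrected query:
SELECT id, kind, amount FROM transactions WHERE amount > 1395.04

Result:
id | kind       | amount 
---+------------+--------
1  | fee        | 2525.03
2  | deposit    | 4016.29
3  | interest   | 3866   
6  | fee        | 4560.09
7  | withdrawal | 3965.98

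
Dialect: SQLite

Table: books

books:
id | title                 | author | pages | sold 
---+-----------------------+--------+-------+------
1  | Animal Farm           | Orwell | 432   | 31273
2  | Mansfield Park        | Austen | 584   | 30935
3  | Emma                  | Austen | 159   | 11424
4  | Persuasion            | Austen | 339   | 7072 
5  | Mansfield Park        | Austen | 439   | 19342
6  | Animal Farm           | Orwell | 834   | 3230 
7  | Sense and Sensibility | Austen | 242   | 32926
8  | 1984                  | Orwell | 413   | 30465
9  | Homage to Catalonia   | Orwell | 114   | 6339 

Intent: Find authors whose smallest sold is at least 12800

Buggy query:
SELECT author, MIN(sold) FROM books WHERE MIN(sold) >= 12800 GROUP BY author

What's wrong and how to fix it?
Bug: MIN() in WHERE is a misuse of aggregate

Fix: Use HAVING for the per-group MIN condition

Corrected query:
SELECT author, MIN(sold) FROM books GROUP BY author HAVING MIN(sold) >= 12800

Result:
(no rows)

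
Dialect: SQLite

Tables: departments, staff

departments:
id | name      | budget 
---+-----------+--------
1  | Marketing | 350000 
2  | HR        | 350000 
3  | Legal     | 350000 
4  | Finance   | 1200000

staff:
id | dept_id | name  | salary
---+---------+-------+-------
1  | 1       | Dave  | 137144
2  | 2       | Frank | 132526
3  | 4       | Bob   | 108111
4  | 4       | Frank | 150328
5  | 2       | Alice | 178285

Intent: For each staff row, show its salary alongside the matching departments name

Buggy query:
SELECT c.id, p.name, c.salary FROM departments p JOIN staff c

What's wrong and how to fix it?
Bug: Missing join condition: each staff row is matched to all departments rows instead of just its own

Fix: Add ON c.dept_id = p.id to the JOIN

Corrected query:
SELECT c.id, p.name, c.salary FROM departments p JOIN staff c ON c.dept_id = p.id

Result:
id | name      | salary
---+-----------+-------
1  | Marketing | 137144
2  | HR        | 132526
3  | Finance   | 108111
4  | Finance   | 150328
5  | HR        | 178285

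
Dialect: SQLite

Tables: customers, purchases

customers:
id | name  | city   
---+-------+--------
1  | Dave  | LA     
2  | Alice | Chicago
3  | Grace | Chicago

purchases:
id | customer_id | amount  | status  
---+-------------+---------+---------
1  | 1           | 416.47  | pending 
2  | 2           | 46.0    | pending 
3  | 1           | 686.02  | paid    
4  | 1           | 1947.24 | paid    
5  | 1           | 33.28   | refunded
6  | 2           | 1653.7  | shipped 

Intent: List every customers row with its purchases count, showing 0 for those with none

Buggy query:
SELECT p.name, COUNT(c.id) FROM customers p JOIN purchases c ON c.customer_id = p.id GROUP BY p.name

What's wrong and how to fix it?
Bug: An inner join excludes parents with zero children

Fix: Switch to LEFT JOIN to retain unmatched parent rows

Corrected query:
SELECT p.name, COUNT(c.id) FROM customers p LEFT JOIN purchases c ON c.customer_id = p.id GROUP BY p.name

Result:
name  | COUNT(c.id)
------+------------
Alice | 2          
Dave  | 4          
Grace | 0          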